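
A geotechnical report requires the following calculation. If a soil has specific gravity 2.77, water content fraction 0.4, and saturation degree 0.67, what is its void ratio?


Result: 1.6537

Derivation:
Using the relation e = Gs * w / S
e = 2.77 * 0.4 / 0.67
e = 1.6537


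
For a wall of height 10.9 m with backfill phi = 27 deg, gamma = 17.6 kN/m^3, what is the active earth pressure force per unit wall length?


Compute active earth pressure coefficient:
Ka = tan^2(45 - phi/2) = tan^2(31.5) = 0.375525
Compute active force:
Pa = 0.5 * Ka * gamma * H^2
Pa = 0.5 * 0.375525 * 17.6 * 10.9^2
Pa = 392.62 kN/m


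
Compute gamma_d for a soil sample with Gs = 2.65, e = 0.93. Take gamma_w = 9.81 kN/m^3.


Using gamma_d = Gs * gamma_w / (1 + e)
gamma_d = 2.65 * 9.81 / (1 + 0.93)
gamma_d = 2.65 * 9.81 / 1.93
gamma_d = 13.47 kN/m^3


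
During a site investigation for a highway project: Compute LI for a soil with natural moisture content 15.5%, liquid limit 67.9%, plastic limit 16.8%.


Result: -0.025

Derivation:
First compute the plasticity index:
PI = LL - PL = 67.9 - 16.8 = 51.1
Then compute the liquidity index:
LI = (w - PL) / PI
LI = (15.5 - 16.8) / 51.1
LI = -0.025


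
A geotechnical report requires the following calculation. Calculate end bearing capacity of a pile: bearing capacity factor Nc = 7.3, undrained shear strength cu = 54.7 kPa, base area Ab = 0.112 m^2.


Using Qb = Nc * cu * Ab
Qb = 7.3 * 54.7 * 0.112
Qb = 44.72 kN


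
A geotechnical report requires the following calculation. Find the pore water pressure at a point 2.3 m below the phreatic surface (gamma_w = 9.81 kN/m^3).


Using u = gamma_w * h_w
u = 9.81 * 2.3
u = 22.56 kPa


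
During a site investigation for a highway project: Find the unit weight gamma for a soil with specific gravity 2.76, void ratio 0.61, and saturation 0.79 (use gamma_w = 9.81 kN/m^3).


Using gamma = gamma_w * (Gs + S*e) / (1 + e)
Numerator: Gs + S*e = 2.76 + 0.79*0.61 = 3.2419
Denominator: 1 + e = 1 + 0.61 = 1.61
gamma = 9.81 * 3.2419 / 1.61
gamma = 19.753 kN/m^3


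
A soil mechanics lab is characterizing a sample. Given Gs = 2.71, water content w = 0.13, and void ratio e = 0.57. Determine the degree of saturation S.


Using S = Gs * w / e
S = 2.71 * 0.13 / 0.57
S = 0.6181


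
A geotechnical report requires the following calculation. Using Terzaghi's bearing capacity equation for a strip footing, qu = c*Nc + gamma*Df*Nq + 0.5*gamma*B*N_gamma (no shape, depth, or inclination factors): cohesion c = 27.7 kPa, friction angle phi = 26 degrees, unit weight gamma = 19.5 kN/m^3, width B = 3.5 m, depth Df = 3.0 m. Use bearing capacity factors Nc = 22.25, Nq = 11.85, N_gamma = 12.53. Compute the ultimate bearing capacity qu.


Compute qu = c*Nc + gamma*Df*Nq + 0.5*gamma*B*N_gamma
Term 1: 27.7 * 22.25 = 616.325
Term 2: 19.5 * 3.0 * 11.85 = 693.225
Term 3: 0.5 * 19.5 * 3.5 * 12.53 = 427.58625
qu = 616.325 + 693.225 + 427.58625
qu = 1737.14 kPa


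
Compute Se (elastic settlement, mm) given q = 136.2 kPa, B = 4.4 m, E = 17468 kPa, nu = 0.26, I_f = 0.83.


Result: 26.55 mm

Derivation:
Using Se = q * B * (1 - nu^2) * I_f / E
1 - nu^2 = 1 - 0.26^2 = 0.9324
Se = 136.2 * 4.4 * 0.9324 * 0.83 / 17468
Se = 0.026550 m
Convert to mm: Se = 0.026550 * 1000 = 26.55 mm


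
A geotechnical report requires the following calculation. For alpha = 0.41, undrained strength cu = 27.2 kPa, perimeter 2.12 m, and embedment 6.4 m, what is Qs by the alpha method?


Using Qs = alpha * cu * perimeter * L
Qs = 0.41 * 27.2 * 2.12 * 6.4
Qs = 151.31 kN


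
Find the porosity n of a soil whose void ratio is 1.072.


Using the relation n = e / (1 + e)
n = 1.072 / (1 + 1.072)
n = 1.072 / 2.072
n = 0.5174


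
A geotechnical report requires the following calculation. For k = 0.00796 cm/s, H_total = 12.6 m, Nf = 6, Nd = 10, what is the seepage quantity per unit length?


Convert k to m/s for unit consistency with H:
k = 0.00796 cm/s = 0.00796 / 100 m/s = 7.96e-05 m/s
Using q = k * H * Nf / Nd
Nf / Nd = 6 / 10 = 0.6
q = 7.96e-05 * 12.6 * 0.6
q = 0.0006018 m^3/s per m


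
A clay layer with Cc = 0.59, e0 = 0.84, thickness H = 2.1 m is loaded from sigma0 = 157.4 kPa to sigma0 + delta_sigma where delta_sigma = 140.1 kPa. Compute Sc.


Using Sc = Cc * H / (1 + e0) * log10((sigma0 + delta_sigma) / sigma0)
Stress ratio = (157.4 + 140.1) / 157.4 = 1.89009
log10(1.89009) = 0.276482
Cc * H / (1 + e0) = 0.59 * 2.1 / (1 + 0.84) = 0.67337
Sc = 0.67337 * 0.276482
Sc = 0.1862 m


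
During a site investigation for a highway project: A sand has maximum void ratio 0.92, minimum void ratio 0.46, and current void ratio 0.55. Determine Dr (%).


Using Dr = (e_max - e) / (e_max - e_min) * 100
e_max - e = 0.92 - 0.55 = 0.37
e_max - e_min = 0.92 - 0.46 = 0.46
Dr = 0.37 / 0.46 * 100
Dr = 80.43 %


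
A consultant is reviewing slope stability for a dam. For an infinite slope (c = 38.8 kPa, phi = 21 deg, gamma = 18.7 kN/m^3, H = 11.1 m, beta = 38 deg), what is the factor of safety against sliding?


Using Fs = c / (gamma*H*sin(beta)*cos(beta)) + tan(phi)/tan(beta)
Cohesion contribution = 38.8 / (18.7*11.1*sin(38)*cos(38))
Cohesion contribution = 0.385295
Friction contribution = tan(21)/tan(38) = 0.491324
Fs = 0.385295 + 0.491324
Fs = 0.877


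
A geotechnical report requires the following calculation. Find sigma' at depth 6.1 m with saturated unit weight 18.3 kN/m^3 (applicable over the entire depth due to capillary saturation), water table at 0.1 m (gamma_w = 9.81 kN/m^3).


Total stress = gamma_sat * depth
sigma = 18.3 * 6.1 = 111.63 kPa
Pore water pressure u = gamma_w * (depth - d_wt)
u = 9.81 * (6.1 - 0.1) = 58.86 kPa
Effective stress = sigma - u
sigma' = 111.63 - 58.86 = 52.77 kPa


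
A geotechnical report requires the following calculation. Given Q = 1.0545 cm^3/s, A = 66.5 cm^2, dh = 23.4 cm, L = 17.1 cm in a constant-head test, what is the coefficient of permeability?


Compute hydraulic gradient:
i = dh / L = 23.4 / 17.1 = 1.36842
Then apply Darcy's law:
k = Q / (A * i)
k = 1.0545 / (66.5 * 1.36842)
k = 1.0545 / 91
k = 0.011588 cm/s


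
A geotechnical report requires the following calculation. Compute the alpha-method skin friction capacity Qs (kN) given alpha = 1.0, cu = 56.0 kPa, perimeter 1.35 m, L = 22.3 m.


Using Qs = alpha * cu * perimeter * L
Qs = 1.0 * 56.0 * 1.35 * 22.3
Qs = 1685.88 kN


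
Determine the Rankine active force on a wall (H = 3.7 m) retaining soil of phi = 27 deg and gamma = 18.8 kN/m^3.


Compute active earth pressure coefficient:
Ka = tan^2(45 - phi/2) = tan^2(31.5) = 0.375525
Compute active force:
Pa = 0.5 * Ka * gamma * H^2
Pa = 0.5 * 0.375525 * 18.8 * 3.7^2
Pa = 48.32 kN/m


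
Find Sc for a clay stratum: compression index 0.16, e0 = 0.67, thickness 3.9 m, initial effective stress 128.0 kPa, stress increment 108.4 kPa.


Result: 0.0996 m

Derivation:
Using Sc = Cc * H / (1 + e0) * log10((sigma0 + delta_sigma) / sigma0)
Stress ratio = (128.0 + 108.4) / 128.0 = 1.84688
log10(1.84688) = 0.266438
Cc * H / (1 + e0) = 0.16 * 3.9 / (1 + 0.67) = 0.373653
Sc = 0.373653 * 0.266438
Sc = 0.0996 m


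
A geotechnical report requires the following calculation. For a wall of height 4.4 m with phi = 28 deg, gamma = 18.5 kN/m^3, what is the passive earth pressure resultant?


Compute passive earth pressure coefficient:
Kp = tan^2(45 + phi/2) = tan^2(59.0) = 2.769826
Compute passive force:
Pp = 0.5 * Kp * gamma * H^2
Pp = 0.5 * 2.769826 * 18.5 * 4.4^2
Pp = 496.02 kN/m


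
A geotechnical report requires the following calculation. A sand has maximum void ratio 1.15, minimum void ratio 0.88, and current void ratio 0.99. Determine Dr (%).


Using Dr = (e_max - e) / (e_max - e_min) * 100
e_max - e = 1.15 - 0.99 = 0.16
e_max - e_min = 1.15 - 0.88 = 0.27
Dr = 0.16 / 0.27 * 100
Dr = 59.26 %


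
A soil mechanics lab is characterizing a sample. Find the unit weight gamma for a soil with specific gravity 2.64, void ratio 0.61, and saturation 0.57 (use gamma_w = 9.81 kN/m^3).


Using gamma = gamma_w * (Gs + S*e) / (1 + e)
Numerator: Gs + S*e = 2.64 + 0.57*0.61 = 2.9877
Denominator: 1 + e = 1 + 0.61 = 1.61
gamma = 9.81 * 2.9877 / 1.61
gamma = 18.205 kN/m^3


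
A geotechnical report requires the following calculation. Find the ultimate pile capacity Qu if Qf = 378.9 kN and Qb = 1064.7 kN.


Result: 1443.6 kN

Derivation:
Using Qu = Qf + Qb
Qu = 378.9 + 1064.7
Qu = 1443.6 kN


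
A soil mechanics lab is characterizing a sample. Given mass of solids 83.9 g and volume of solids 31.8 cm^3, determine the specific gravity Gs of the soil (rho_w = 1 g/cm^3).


Result: 2.638

Derivation:
Using Gs = m_s / (V_s * rho_w)
Since rho_w = 1 g/cm^3:
Gs = 83.9 / 31.8
Gs = 2.638


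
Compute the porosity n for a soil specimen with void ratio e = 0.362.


Result: 0.2658

Derivation:
Using the relation n = e / (1 + e)
n = 0.362 / (1 + 0.362)
n = 0.362 / 1.362
n = 0.2658


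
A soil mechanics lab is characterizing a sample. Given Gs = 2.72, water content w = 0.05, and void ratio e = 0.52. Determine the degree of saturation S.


Using S = Gs * w / e
S = 2.72 * 0.05 / 0.52
S = 0.2615


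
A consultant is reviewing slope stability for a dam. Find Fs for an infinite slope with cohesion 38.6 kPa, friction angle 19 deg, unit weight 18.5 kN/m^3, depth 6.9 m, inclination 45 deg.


Result: 0.949

Derivation:
Using Fs = c / (gamma*H*sin(beta)*cos(beta)) + tan(phi)/tan(beta)
Cohesion contribution = 38.6 / (18.5*6.9*sin(45)*cos(45))
Cohesion contribution = 0.604779
Friction contribution = tan(19)/tan(45) = 0.344328
Fs = 0.604779 + 0.344328
Fs = 0.949


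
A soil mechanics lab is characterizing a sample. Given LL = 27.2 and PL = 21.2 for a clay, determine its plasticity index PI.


Using PI = LL - PL
PI = 27.2 - 21.2
PI = 6.0


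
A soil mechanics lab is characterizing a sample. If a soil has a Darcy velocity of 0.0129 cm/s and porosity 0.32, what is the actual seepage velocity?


Using v_s = v_d / n
v_s = 0.0129 / 0.32
v_s = 0.04031 cm/s


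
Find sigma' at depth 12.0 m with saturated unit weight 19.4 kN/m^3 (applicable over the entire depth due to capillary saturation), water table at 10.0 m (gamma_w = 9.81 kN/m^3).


Total stress = gamma_sat * depth
sigma = 19.4 * 12.0 = 232.8 kPa
Pore water pressure u = gamma_w * (depth - d_wt)
u = 9.81 * (12.0 - 10.0) = 19.62 kPa
Effective stress = sigma - u
sigma' = 232.8 - 19.62 = 213.18 kPa


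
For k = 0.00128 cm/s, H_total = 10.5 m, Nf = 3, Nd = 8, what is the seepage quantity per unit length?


Convert k to m/s for unit consistency with H:
k = 0.00128 cm/s = 0.00128 / 100 m/s = 1.28e-05 m/s
Using q = k * H * Nf / Nd
Nf / Nd = 3 / 8 = 0.375
q = 1.28e-05 * 10.5 * 0.375
q = 5.04e-05 m^3/s per m


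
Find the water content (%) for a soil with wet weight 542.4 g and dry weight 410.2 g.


Using w = (m_wet - m_dry) / m_dry * 100
m_wet - m_dry = 542.4 - 410.2 = 132.2 g
w = 132.2 / 410.2 * 100
w = 32.23 %


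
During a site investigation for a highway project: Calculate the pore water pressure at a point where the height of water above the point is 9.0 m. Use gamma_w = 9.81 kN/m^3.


Using u = gamma_w * h_w
u = 9.81 * 9.0
u = 88.29 kPa


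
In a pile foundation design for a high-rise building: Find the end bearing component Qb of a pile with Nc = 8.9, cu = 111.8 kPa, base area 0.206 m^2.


Result: 204.97 kN

Derivation:
Using Qb = Nc * cu * Ab
Qb = 8.9 * 111.8 * 0.206
Qb = 204.97 kN


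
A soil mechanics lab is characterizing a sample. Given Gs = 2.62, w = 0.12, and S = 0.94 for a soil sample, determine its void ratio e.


Using the relation e = Gs * w / S
e = 2.62 * 0.12 / 0.94
e = 0.3345


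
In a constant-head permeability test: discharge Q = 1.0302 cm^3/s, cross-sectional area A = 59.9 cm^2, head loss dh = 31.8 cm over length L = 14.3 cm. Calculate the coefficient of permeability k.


Result: 0.007734 cm/s

Derivation:
Compute hydraulic gradient:
i = dh / L = 31.8 / 14.3 = 2.22378
Then apply Darcy's law:
k = Q / (A * i)
k = 1.0302 / (59.9 * 2.22378)
k = 1.0302 / 133.204
k = 0.007734 cm/s


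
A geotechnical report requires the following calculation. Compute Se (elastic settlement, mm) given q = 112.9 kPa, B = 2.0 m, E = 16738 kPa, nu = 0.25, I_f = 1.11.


Using Se = q * B * (1 - nu^2) * I_f / E
1 - nu^2 = 1 - 0.25^2 = 0.9375
Se = 112.9 * 2.0 * 0.9375 * 1.11 / 16738
Se = 0.014038 m
Convert to mm: Se = 0.014038 * 1000 = 14.038 mm


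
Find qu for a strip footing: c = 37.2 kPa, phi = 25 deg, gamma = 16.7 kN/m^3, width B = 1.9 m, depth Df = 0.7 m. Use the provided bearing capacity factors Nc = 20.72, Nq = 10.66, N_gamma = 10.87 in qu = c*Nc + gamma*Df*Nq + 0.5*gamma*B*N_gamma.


Compute qu = c*Nc + gamma*Df*Nq + 0.5*gamma*B*N_gamma
Term 1: 37.2 * 20.72 = 770.784
Term 2: 16.7 * 0.7 * 10.66 = 124.6154
Term 3: 0.5 * 16.7 * 1.9 * 10.87 = 172.45255
qu = 770.784 + 124.6154 + 172.45255
qu = 1067.85 kPa


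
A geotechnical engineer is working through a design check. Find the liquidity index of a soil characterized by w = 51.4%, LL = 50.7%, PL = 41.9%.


Result: 1.08

Derivation:
First compute the plasticity index:
PI = LL - PL = 50.7 - 41.9 = 8.8
Then compute the liquidity index:
LI = (w - PL) / PI
LI = (51.4 - 41.9) / 8.8
LI = 1.08


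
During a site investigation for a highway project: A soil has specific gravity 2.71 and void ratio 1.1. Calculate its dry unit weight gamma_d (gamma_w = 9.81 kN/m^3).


Using gamma_d = Gs * gamma_w / (1 + e)
gamma_d = 2.71 * 9.81 / (1 + 1.1)
gamma_d = 2.71 * 9.81 / 2.1
gamma_d = 12.66 kN/m^3


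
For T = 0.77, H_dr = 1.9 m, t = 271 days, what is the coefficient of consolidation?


Using cv = T * H_dr^2 / t
H_dr^2 = 1.9^2 = 3.61
cv = 0.77 * 3.61 / 271
cv = 0.01026 m^2/day


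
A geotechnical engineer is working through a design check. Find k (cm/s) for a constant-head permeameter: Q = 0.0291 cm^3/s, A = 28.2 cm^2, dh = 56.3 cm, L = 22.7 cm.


Compute hydraulic gradient:
i = dh / L = 56.3 / 22.7 = 2.48018
Then apply Darcy's law:
k = Q / (A * i)
k = 0.0291 / (28.2 * 2.48018)
k = 0.0291 / 69.941
k = 0.000416 cm/s


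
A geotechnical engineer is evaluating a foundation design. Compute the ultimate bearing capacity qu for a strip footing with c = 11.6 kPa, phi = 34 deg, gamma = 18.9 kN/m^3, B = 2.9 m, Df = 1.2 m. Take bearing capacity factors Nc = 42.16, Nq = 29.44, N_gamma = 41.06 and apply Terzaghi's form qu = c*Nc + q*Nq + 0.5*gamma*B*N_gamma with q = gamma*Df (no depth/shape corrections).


Compute qu = c*Nc + gamma*Df*Nq + 0.5*gamma*B*N_gamma
Term 1: 11.6 * 42.16 = 489.056
Term 2: 18.9 * 1.2 * 29.44 = 667.6992
Term 3: 0.5 * 18.9 * 2.9 * 41.06 = 1125.2493
qu = 489.056 + 667.6992 + 1125.2493
qu = 2282.0 kPa


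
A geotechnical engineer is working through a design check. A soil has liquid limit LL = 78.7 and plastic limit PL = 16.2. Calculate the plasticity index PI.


Using PI = LL - PL
PI = 78.7 - 16.2
PI = 62.5


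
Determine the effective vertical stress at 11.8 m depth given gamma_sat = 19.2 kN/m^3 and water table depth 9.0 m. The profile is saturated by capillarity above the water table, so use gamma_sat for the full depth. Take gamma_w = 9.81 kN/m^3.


Total stress = gamma_sat * depth
sigma = 19.2 * 11.8 = 226.56 kPa
Pore water pressure u = gamma_w * (depth - d_wt)
u = 9.81 * (11.8 - 9.0) = 27.468 kPa
Effective stress = sigma - u
sigma' = 226.56 - 27.468 = 199.09 kPa


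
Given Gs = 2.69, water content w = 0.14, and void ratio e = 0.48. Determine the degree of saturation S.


Result: 0.7846

Derivation:
Using S = Gs * w / e
S = 2.69 * 0.14 / 0.48
S = 0.7846


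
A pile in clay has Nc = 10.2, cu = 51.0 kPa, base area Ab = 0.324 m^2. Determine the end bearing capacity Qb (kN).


Using Qb = Nc * cu * Ab
Qb = 10.2 * 51.0 * 0.324
Qb = 168.54 kN


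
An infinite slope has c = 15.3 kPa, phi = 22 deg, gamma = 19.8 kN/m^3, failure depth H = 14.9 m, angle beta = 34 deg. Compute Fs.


Using Fs = c / (gamma*H*sin(beta)*cos(beta)) + tan(phi)/tan(beta)
Cohesion contribution = 15.3 / (19.8*14.9*sin(34)*cos(34))
Cohesion contribution = 0.111868
Friction contribution = tan(22)/tan(34) = 0.598994
Fs = 0.111868 + 0.598994
Fs = 0.711


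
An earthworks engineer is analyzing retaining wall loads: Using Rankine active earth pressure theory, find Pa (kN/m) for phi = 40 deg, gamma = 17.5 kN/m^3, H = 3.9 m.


Result: 28.94 kN/m

Derivation:
Compute active earth pressure coefficient:
Ka = tan^2(45 - phi/2) = tan^2(25.0) = 0.217443
Compute active force:
Pa = 0.5 * Ka * gamma * H^2
Pa = 0.5 * 0.217443 * 17.5 * 3.9^2
Pa = 28.94 kN/m


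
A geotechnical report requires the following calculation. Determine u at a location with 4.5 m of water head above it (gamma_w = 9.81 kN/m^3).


Result: 44.15 kPa

Derivation:
Using u = gamma_w * h_w
u = 9.81 * 4.5
u = 44.15 kPa


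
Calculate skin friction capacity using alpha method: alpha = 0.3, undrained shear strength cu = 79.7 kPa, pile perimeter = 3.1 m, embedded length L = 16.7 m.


Using Qs = alpha * cu * perimeter * L
Qs = 0.3 * 79.7 * 3.1 * 16.7
Qs = 1237.82 kN


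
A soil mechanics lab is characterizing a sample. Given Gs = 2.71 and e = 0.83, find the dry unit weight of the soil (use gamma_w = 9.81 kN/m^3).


Using gamma_d = Gs * gamma_w / (1 + e)
gamma_d = 2.71 * 9.81 / (1 + 0.83)
gamma_d = 2.71 * 9.81 / 1.83
gamma_d = 14.527 kN/m^3


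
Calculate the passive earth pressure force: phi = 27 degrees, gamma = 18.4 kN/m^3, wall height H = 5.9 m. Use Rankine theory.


Compute passive earth pressure coefficient:
Kp = tan^2(45 + phi/2) = tan^2(58.5) = 2.66294
Compute passive force:
Pp = 0.5 * Kp * gamma * H^2
Pp = 0.5 * 2.66294 * 18.4 * 5.9^2
Pp = 852.81 kN/m


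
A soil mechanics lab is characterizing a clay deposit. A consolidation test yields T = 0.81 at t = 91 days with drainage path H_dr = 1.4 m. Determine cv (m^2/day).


Result: 0.01745 m^2/day

Derivation:
Using cv = T * H_dr^2 / t
H_dr^2 = 1.4^2 = 1.96
cv = 0.81 * 1.96 / 91
cv = 0.01745 m^2/day


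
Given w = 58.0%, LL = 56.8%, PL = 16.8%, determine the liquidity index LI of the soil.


First compute the plasticity index:
PI = LL - PL = 56.8 - 16.8 = 40.0
Then compute the liquidity index:
LI = (w - PL) / PI
LI = (58.0 - 16.8) / 40.0
LI = 1.03


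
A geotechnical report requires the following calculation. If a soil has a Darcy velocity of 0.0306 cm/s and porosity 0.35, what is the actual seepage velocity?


Using v_s = v_d / n
v_s = 0.0306 / 0.35
v_s = 0.08743 cm/s


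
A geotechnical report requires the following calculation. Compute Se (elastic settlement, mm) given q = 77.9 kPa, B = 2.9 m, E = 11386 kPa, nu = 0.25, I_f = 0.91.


Using Se = q * B * (1 - nu^2) * I_f / E
1 - nu^2 = 1 - 0.25^2 = 0.9375
Se = 77.9 * 2.9 * 0.9375 * 0.91 / 11386
Se = 0.016927 m
Convert to mm: Se = 0.016927 * 1000 = 16.927 mm


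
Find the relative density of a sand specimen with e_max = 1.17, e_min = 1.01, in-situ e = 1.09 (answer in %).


Using Dr = (e_max - e) / (e_max - e_min) * 100
e_max - e = 1.17 - 1.09 = 0.08
e_max - e_min = 1.17 - 1.01 = 0.16
Dr = 0.08 / 0.16 * 100
Dr = 50.0 %


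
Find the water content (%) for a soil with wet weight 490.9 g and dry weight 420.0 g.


Result: 16.88 %

Derivation:
Using w = (m_wet - m_dry) / m_dry * 100
m_wet - m_dry = 490.9 - 420.0 = 70.9 g
w = 70.9 / 420.0 * 100
w = 16.88 %


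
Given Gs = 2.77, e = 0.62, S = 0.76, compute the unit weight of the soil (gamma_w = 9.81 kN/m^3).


Using gamma = gamma_w * (Gs + S*e) / (1 + e)
Numerator: Gs + S*e = 2.77 + 0.76*0.62 = 3.2412
Denominator: 1 + e = 1 + 0.62 = 1.62
gamma = 9.81 * 3.2412 / 1.62
gamma = 19.627 kN/m^3


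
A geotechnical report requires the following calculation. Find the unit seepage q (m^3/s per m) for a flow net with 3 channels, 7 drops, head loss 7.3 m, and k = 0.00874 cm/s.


Convert k to m/s for unit consistency with H:
k = 0.00874 cm/s = 0.00874 / 100 m/s = 8.74e-05 m/s
Using q = k * H * Nf / Nd
Nf / Nd = 3 / 7 = 0.4286
q = 8.74e-05 * 7.3 * 0.4286
q = 0.0002734 m^3/s per m


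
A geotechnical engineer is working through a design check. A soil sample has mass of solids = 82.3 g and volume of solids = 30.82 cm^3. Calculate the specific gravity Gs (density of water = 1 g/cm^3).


Using Gs = m_s / (V_s * rho_w)
Since rho_w = 1 g/cm^3:
Gs = 82.3 / 30.82
Gs = 2.67


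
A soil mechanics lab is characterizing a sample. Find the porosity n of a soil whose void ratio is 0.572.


Result: 0.3639

Derivation:
Using the relation n = e / (1 + e)
n = 0.572 / (1 + 0.572)
n = 0.572 / 1.572
n = 0.3639


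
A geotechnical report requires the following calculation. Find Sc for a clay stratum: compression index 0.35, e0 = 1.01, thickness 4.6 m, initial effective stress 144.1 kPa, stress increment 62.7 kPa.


Result: 0.1257 m

Derivation:
Using Sc = Cc * H / (1 + e0) * log10((sigma0 + delta_sigma) / sigma0)
Stress ratio = (144.1 + 62.7) / 144.1 = 1.43511
log10(1.43511) = 0.156887
Cc * H / (1 + e0) = 0.35 * 4.6 / (1 + 1.01) = 0.800995
Sc = 0.800995 * 0.156887
Sc = 0.1257 m


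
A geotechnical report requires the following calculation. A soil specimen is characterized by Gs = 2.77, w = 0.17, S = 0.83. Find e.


Using the relation e = Gs * w / S
e = 2.77 * 0.17 / 0.83
e = 0.5673


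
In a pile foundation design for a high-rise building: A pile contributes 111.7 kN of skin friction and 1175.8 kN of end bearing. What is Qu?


Using Qu = Qf + Qb
Qu = 111.7 + 1175.8
Qu = 1287.5 kN


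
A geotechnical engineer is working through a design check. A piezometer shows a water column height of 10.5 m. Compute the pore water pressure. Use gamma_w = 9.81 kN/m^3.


Using u = gamma_w * h_w
u = 9.81 * 10.5
u = 103.01 kPa


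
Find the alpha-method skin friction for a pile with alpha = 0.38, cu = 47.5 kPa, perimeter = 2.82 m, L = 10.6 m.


Using Qs = alpha * cu * perimeter * L
Qs = 0.38 * 47.5 * 2.82 * 10.6
Qs = 539.55 kN


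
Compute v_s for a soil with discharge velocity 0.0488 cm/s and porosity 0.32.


Result: 0.1525 cm/s

Derivation:
Using v_s = v_d / n
v_s = 0.0488 / 0.32
v_s = 0.1525 cm/s


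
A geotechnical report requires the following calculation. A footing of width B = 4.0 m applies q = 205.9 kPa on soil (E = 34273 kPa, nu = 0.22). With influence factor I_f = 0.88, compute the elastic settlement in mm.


Using Se = q * B * (1 - nu^2) * I_f / E
1 - nu^2 = 1 - 0.22^2 = 0.9516
Se = 205.9 * 4.0 * 0.9516 * 0.88 / 34273
Se = 0.020123 m
Convert to mm: Se = 0.020123 * 1000 = 20.123 mm


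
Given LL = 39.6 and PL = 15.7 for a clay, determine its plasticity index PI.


Result: 23.9

Derivation:
Using PI = LL - PL
PI = 39.6 - 15.7
PI = 23.9


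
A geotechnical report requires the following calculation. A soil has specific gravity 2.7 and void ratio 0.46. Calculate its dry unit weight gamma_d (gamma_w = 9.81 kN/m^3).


Using gamma_d = Gs * gamma_w / (1 + e)
gamma_d = 2.7 * 9.81 / (1 + 0.46)
gamma_d = 2.7 * 9.81 / 1.46
gamma_d = 18.142 kN/m^3


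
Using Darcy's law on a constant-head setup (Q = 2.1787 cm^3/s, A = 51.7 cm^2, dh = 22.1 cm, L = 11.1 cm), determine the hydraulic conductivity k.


Result: 0.021166 cm/s

Derivation:
Compute hydraulic gradient:
i = dh / L = 22.1 / 11.1 = 1.99099
Then apply Darcy's law:
k = Q / (A * i)
k = 2.1787 / (51.7 * 1.99099)
k = 2.1787 / 102.934
k = 0.021166 cm/s


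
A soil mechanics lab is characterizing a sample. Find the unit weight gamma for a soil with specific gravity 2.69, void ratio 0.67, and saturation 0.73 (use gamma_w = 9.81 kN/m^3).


Using gamma = gamma_w * (Gs + S*e) / (1 + e)
Numerator: Gs + S*e = 2.69 + 0.73*0.67 = 3.1791
Denominator: 1 + e = 1 + 0.67 = 1.67
gamma = 9.81 * 3.1791 / 1.67
gamma = 18.675 kN/m^3


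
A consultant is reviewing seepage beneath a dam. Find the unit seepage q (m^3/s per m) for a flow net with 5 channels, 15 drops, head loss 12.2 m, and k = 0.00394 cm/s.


Convert k to m/s for unit consistency with H:
k = 0.00394 cm/s = 0.00394 / 100 m/s = 3.94e-05 m/s
Using q = k * H * Nf / Nd
Nf / Nd = 5 / 15 = 0.3333
q = 3.94e-05 * 12.2 * 0.3333
q = 0.0001602 m^3/s per m


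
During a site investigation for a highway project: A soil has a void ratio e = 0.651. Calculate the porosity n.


Using the relation n = e / (1 + e)
n = 0.651 / (1 + 0.651)
n = 0.651 / 1.651
n = 0.3943


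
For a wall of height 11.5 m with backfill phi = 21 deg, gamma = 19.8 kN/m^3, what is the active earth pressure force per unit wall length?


Compute active earth pressure coefficient:
Ka = tan^2(45 - phi/2) = tan^2(34.5) = 0.472355
Compute active force:
Pa = 0.5 * Ka * gamma * H^2
Pa = 0.5 * 0.472355 * 19.8 * 11.5^2
Pa = 618.44 kN/m


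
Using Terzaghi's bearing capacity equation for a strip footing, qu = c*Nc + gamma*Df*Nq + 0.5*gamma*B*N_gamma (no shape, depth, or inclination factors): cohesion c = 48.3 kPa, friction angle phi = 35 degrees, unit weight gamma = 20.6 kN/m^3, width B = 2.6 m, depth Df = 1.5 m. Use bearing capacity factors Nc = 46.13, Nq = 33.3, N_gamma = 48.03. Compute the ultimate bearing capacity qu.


Compute qu = c*Nc + gamma*Df*Nq + 0.5*gamma*B*N_gamma
Term 1: 48.3 * 46.13 = 2228.079
Term 2: 20.6 * 1.5 * 33.3 = 1028.97
Term 3: 0.5 * 20.6 * 2.6 * 48.03 = 1286.2434
qu = 2228.079 + 1028.97 + 1286.2434
qu = 4543.29 kPa


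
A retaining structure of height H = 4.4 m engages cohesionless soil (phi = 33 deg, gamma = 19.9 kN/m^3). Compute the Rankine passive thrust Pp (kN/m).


Compute passive earth pressure coefficient:
Kp = tan^2(45 + phi/2) = tan^2(61.5) = 3.39212
Compute passive force:
Pp = 0.5 * Kp * gamma * H^2
Pp = 0.5 * 3.39212 * 19.9 * 4.4^2
Pp = 653.43 kN/m


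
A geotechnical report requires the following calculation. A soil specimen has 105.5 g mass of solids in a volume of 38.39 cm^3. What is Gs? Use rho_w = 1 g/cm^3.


Result: 2.748

Derivation:
Using Gs = m_s / (V_s * rho_w)
Since rho_w = 1 g/cm^3:
Gs = 105.5 / 38.39
Gs = 2.748


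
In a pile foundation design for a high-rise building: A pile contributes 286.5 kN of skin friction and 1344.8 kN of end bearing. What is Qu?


Result: 1631.3 kN

Derivation:
Using Qu = Qf + Qb
Qu = 286.5 + 1344.8
Qu = 1631.3 kN


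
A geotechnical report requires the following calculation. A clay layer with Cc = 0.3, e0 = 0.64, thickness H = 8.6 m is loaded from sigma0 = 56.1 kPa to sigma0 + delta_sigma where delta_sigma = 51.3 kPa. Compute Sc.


Result: 0.4437 m

Derivation:
Using Sc = Cc * H / (1 + e0) * log10((sigma0 + delta_sigma) / sigma0)
Stress ratio = (56.1 + 51.3) / 56.1 = 1.91444
log10(1.91444) = 0.282041
Cc * H / (1 + e0) = 0.3 * 8.6 / (1 + 0.64) = 1.57317
Sc = 1.57317 * 0.282041
Sc = 0.4437 m


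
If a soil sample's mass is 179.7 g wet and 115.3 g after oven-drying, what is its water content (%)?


Result: 55.85 %

Derivation:
Using w = (m_wet - m_dry) / m_dry * 100
m_wet - m_dry = 179.7 - 115.3 = 64.4 g
w = 64.4 / 115.3 * 100
w = 55.85 %


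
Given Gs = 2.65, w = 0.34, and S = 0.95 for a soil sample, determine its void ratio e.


Result: 0.9484

Derivation:
Using the relation e = Gs * w / S
e = 2.65 * 0.34 / 0.95
e = 0.9484


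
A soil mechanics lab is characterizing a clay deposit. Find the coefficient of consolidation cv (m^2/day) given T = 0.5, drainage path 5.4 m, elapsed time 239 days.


Using cv = T * H_dr^2 / t
H_dr^2 = 5.4^2 = 29.16
cv = 0.5 * 29.16 / 239
cv = 0.061 m^2/day


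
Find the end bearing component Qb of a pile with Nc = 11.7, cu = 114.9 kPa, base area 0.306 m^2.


Result: 411.36 kN

Derivation:
Using Qb = Nc * cu * Ab
Qb = 11.7 * 114.9 * 0.306
Qb = 411.36 kN


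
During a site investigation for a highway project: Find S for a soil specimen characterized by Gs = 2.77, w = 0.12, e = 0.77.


Using S = Gs * w / e
S = 2.77 * 0.12 / 0.77
S = 0.4317


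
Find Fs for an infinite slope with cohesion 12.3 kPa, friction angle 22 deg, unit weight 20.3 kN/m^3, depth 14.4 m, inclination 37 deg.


Using Fs = c / (gamma*H*sin(beta)*cos(beta)) + tan(phi)/tan(beta)
Cohesion contribution = 12.3 / (20.3*14.4*sin(37)*cos(37))
Cohesion contribution = 0.0875457
Friction contribution = tan(22)/tan(37) = 0.536161
Fs = 0.0875457 + 0.536161
Fs = 0.624


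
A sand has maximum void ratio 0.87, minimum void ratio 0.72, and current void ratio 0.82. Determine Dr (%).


Result: 33.33 %

Derivation:
Using Dr = (e_max - e) / (e_max - e_min) * 100
e_max - e = 0.87 - 0.82 = 0.05
e_max - e_min = 0.87 - 0.72 = 0.15
Dr = 0.05 / 0.15 * 100
Dr = 33.33 %


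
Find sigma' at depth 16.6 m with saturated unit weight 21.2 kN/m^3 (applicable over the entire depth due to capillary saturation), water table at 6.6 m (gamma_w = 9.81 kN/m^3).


Result: 253.82 kPa

Derivation:
Total stress = gamma_sat * depth
sigma = 21.2 * 16.6 = 351.92 kPa
Pore water pressure u = gamma_w * (depth - d_wt)
u = 9.81 * (16.6 - 6.6) = 98.1 kPa
Effective stress = sigma - u
sigma' = 351.92 - 98.1 = 253.82 kPa


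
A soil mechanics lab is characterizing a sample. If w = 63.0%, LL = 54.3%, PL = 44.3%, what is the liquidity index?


First compute the plasticity index:
PI = LL - PL = 54.3 - 44.3 = 10.0
Then compute the liquidity index:
LI = (w - PL) / PI
LI = (63.0 - 44.3) / 10.0
LI = 1.87


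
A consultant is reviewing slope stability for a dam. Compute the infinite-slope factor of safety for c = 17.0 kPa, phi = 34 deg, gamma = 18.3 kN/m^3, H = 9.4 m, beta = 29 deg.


Result: 1.45

Derivation:
Using Fs = c / (gamma*H*sin(beta)*cos(beta)) + tan(phi)/tan(beta)
Cohesion contribution = 17.0 / (18.3*9.4*sin(29)*cos(29))
Cohesion contribution = 0.233066
Friction contribution = tan(34)/tan(29) = 1.21685
Fs = 0.233066 + 1.21685
Fs = 1.45


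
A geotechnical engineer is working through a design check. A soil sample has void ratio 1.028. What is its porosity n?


Result: 0.5069

Derivation:
Using the relation n = e / (1 + e)
n = 1.028 / (1 + 1.028)
n = 1.028 / 2.028
n = 0.5069


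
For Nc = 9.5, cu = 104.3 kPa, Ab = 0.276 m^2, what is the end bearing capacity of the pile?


Using Qb = Nc * cu * Ab
Qb = 9.5 * 104.3 * 0.276
Qb = 273.47 kN


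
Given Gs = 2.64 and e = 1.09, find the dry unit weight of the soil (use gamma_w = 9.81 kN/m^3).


Using gamma_d = Gs * gamma_w / (1 + e)
gamma_d = 2.64 * 9.81 / (1 + 1.09)
gamma_d = 2.64 * 9.81 / 2.09
gamma_d = 12.392 kN/m^3


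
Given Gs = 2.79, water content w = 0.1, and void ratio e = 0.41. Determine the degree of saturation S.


Result: 0.6805

Derivation:
Using S = Gs * w / e
S = 2.79 * 0.1 / 0.41
S = 0.6805


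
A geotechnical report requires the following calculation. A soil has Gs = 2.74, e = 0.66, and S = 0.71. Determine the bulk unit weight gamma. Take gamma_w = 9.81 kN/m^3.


Using gamma = gamma_w * (Gs + S*e) / (1 + e)
Numerator: Gs + S*e = 2.74 + 0.71*0.66 = 3.2086
Denominator: 1 + e = 1 + 0.66 = 1.66
gamma = 9.81 * 3.2086 / 1.66
gamma = 18.962 kN/m^3


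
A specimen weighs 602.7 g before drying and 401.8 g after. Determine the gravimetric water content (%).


Result: 50.0 %

Derivation:
Using w = (m_wet - m_dry) / m_dry * 100
m_wet - m_dry = 602.7 - 401.8 = 200.9 g
w = 200.9 / 401.8 * 100
w = 50.0 %


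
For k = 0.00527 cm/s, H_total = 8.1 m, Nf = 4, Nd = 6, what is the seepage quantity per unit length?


Convert k to m/s for unit consistency with H:
k = 0.00527 cm/s = 0.00527 / 100 m/s = 5.27e-05 m/s
Using q = k * H * Nf / Nd
Nf / Nd = 4 / 6 = 0.6667
q = 5.27e-05 * 8.1 * 0.6667
q = 0.0002846 m^3/s per m


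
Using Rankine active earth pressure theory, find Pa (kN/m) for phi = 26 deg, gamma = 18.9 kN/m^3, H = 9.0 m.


Compute active earth pressure coefficient:
Ka = tan^2(45 - phi/2) = tan^2(32.0) = 0.390462
Compute active force:
Pa = 0.5 * Ka * gamma * H^2
Pa = 0.5 * 0.390462 * 18.9 * 9.0^2
Pa = 298.88 kN/m


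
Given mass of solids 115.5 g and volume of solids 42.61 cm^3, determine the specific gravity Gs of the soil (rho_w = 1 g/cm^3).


Result: 2.711

Derivation:
Using Gs = m_s / (V_s * rho_w)
Since rho_w = 1 g/cm^3:
Gs = 115.5 / 42.61
Gs = 2.711


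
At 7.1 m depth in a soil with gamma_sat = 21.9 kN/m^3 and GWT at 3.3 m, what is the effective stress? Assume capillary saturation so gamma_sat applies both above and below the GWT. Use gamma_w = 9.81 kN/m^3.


Result: 118.21 kPa

Derivation:
Total stress = gamma_sat * depth
sigma = 21.9 * 7.1 = 155.49 kPa
Pore water pressure u = gamma_w * (depth - d_wt)
u = 9.81 * (7.1 - 3.3) = 37.278 kPa
Effective stress = sigma - u
sigma' = 155.49 - 37.278 = 118.21 kPa


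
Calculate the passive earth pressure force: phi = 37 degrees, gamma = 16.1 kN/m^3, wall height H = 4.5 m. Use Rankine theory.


Compute passive earth pressure coefficient:
Kp = tan^2(45 + phi/2) = tan^2(63.5) = 4.022791
Compute passive force:
Pp = 0.5 * Kp * gamma * H^2
Pp = 0.5 * 4.022791 * 16.1 * 4.5^2
Pp = 655.77 kN/m


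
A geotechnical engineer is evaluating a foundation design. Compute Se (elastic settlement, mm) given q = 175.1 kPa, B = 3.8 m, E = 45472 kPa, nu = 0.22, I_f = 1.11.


Using Se = q * B * (1 - nu^2) * I_f / E
1 - nu^2 = 1 - 0.22^2 = 0.9516
Se = 175.1 * 3.8 * 0.9516 * 1.11 / 45472
Se = 0.015456 m
Convert to mm: Se = 0.015456 * 1000 = 15.456 mm


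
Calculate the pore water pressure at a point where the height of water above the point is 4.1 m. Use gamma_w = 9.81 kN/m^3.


Using u = gamma_w * h_w
u = 9.81 * 4.1
u = 40.22 kPa


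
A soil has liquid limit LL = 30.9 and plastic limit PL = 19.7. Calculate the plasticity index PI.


Result: 11.2

Derivation:
Using PI = LL - PL
PI = 30.9 - 19.7
PI = 11.2


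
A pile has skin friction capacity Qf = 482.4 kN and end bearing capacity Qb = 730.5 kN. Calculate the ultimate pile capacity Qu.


Using Qu = Qf + Qb
Qu = 482.4 + 730.5
Qu = 1212.9 kN


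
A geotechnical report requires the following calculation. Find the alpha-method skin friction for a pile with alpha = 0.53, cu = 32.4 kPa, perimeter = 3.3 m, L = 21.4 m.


Using Qs = alpha * cu * perimeter * L
Qs = 0.53 * 32.4 * 3.3 * 21.4
Qs = 1212.69 kN


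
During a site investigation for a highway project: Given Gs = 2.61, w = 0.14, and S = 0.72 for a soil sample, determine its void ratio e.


Using the relation e = Gs * w / S
e = 2.61 * 0.14 / 0.72
e = 0.5075


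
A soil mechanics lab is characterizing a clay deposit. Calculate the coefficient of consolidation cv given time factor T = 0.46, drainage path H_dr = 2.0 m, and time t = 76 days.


Using cv = T * H_dr^2 / t
H_dr^2 = 2.0^2 = 4.0
cv = 0.46 * 4.0 / 76
cv = 0.02421 m^2/day


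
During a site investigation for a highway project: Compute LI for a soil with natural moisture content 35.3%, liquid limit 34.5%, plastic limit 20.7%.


Result: 1.058

Derivation:
First compute the plasticity index:
PI = LL - PL = 34.5 - 20.7 = 13.8
Then compute the liquidity index:
LI = (w - PL) / PI
LI = (35.3 - 20.7) / 13.8
LI = 1.058


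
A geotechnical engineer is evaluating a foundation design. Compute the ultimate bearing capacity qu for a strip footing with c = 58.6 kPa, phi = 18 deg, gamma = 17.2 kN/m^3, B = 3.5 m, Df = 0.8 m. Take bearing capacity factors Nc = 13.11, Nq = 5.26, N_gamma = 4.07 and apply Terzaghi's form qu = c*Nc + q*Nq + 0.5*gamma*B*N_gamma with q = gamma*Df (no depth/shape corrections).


Compute qu = c*Nc + gamma*Df*Nq + 0.5*gamma*B*N_gamma
Term 1: 58.6 * 13.11 = 768.246
Term 2: 17.2 * 0.8 * 5.26 = 72.3776
Term 3: 0.5 * 17.2 * 3.5 * 4.07 = 122.507
qu = 768.246 + 72.3776 + 122.507
qu = 963.13 kPa


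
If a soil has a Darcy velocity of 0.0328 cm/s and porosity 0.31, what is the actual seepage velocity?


Using v_s = v_d / n
v_s = 0.0328 / 0.31
v_s = 0.10581 cm/s


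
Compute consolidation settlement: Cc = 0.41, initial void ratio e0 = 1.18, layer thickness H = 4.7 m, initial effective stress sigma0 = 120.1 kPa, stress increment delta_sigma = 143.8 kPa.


Using Sc = Cc * H / (1 + e0) * log10((sigma0 + delta_sigma) / sigma0)
Stress ratio = (120.1 + 143.8) / 120.1 = 2.19734
log10(2.19734) = 0.341896
Cc * H / (1 + e0) = 0.41 * 4.7 / (1 + 1.18) = 0.883945
Sc = 0.883945 * 0.341896
Sc = 0.3022 m


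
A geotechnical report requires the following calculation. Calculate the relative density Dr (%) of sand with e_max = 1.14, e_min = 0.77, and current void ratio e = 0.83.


Result: 83.78 %

Derivation:
Using Dr = (e_max - e) / (e_max - e_min) * 100
e_max - e = 1.14 - 0.83 = 0.31
e_max - e_min = 1.14 - 0.77 = 0.37
Dr = 0.31 / 0.37 * 100
Dr = 83.78 %


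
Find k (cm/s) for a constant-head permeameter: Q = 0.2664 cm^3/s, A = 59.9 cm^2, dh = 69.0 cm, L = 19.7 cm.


Compute hydraulic gradient:
i = dh / L = 69.0 / 19.7 = 3.50254
Then apply Darcy's law:
k = Q / (A * i)
k = 0.2664 / (59.9 * 3.50254)
k = 0.2664 / 209.802
k = 0.00127 cm/s


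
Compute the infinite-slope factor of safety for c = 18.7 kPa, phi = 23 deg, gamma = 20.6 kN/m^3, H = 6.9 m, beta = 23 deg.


Using Fs = c / (gamma*H*sin(beta)*cos(beta)) + tan(phi)/tan(beta)
Cohesion contribution = 18.7 / (20.6*6.9*sin(23)*cos(23))
Cohesion contribution = 0.365781
Friction contribution = tan(23)/tan(23) = 1
Fs = 0.365781 + 1
Fs = 1.366


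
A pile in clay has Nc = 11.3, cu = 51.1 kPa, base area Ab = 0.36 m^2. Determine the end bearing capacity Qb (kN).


Result: 207.87 kN

Derivation:
Using Qb = Nc * cu * Ab
Qb = 11.3 * 51.1 * 0.36
Qb = 207.87 kN


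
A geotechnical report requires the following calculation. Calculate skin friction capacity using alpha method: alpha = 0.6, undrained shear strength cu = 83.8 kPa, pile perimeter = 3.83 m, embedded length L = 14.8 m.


Result: 2850.07 kN

Derivation:
Using Qs = alpha * cu * perimeter * L
Qs = 0.6 * 83.8 * 3.83 * 14.8
Qs = 2850.07 kN


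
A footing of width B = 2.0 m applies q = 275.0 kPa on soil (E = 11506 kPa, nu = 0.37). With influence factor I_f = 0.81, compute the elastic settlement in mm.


Using Se = q * B * (1 - nu^2) * I_f / E
1 - nu^2 = 1 - 0.37^2 = 0.8631
Se = 275.0 * 2.0 * 0.8631 * 0.81 / 11506
Se = 0.033418 m
Convert to mm: Se = 0.033418 * 1000 = 33.418 mm


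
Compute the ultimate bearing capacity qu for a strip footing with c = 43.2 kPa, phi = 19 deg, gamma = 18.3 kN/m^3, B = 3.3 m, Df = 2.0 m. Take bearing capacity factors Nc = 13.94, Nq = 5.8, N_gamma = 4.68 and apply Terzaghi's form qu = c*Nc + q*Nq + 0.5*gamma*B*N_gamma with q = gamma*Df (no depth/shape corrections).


Result: 955.8 kPa

Derivation:
Compute qu = c*Nc + gamma*Df*Nq + 0.5*gamma*B*N_gamma
Term 1: 43.2 * 13.94 = 602.208
Term 2: 18.3 * 2.0 * 5.8 = 212.28
Term 3: 0.5 * 18.3 * 3.3 * 4.68 = 141.3126
qu = 602.208 + 212.28 + 141.3126
qu = 955.8 kPa


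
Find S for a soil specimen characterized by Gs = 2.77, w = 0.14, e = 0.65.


Result: 0.5966

Derivation:
Using S = Gs * w / e
S = 2.77 * 0.14 / 0.65
S = 0.5966


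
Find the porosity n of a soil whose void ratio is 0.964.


Using the relation n = e / (1 + e)
n = 0.964 / (1 + 0.964)
n = 0.964 / 1.964
n = 0.4908


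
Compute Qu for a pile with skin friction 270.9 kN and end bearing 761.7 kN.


Using Qu = Qf + Qb
Qu = 270.9 + 761.7
Qu = 1032.6 kN


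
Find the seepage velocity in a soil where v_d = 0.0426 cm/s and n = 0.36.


Using v_s = v_d / n
v_s = 0.0426 / 0.36
v_s = 0.11833 cm/s


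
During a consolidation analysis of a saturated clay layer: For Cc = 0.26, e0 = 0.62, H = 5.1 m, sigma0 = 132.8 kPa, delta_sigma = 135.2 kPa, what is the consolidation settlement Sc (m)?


Using Sc = Cc * H / (1 + e0) * log10((sigma0 + delta_sigma) / sigma0)
Stress ratio = (132.8 + 135.2) / 132.8 = 2.01807
log10(2.01807) = 0.304937
Cc * H / (1 + e0) = 0.26 * 5.1 / (1 + 0.62) = 0.818519
Sc = 0.818519 * 0.304937
Sc = 0.2496 m


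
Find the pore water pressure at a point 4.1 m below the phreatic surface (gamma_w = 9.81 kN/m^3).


Using u = gamma_w * h_w
u = 9.81 * 4.1
u = 40.22 kPa


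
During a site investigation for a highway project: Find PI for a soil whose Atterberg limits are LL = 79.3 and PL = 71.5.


Using PI = LL - PL
PI = 79.3 - 71.5
PI = 7.8


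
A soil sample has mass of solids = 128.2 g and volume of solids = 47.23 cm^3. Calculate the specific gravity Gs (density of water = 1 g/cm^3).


Result: 2.714

Derivation:
Using Gs = m_s / (V_s * rho_w)
Since rho_w = 1 g/cm^3:
Gs = 128.2 / 47.23
Gs = 2.714
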